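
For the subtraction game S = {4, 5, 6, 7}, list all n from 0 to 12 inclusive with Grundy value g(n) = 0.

0, 1, 2, 3, 11, 12

Grundy values for subtraction set {4, 5, 6, 7}:
g(0) = mex{} = 0
g(1) = mex{} = 0
g(2) = mex{} = 0
g(3) = mex{} = 0
g(4) = mex{0} = 1
g(5) = mex{0} = 1
g(6) = mex{0} = 1
g(7) = mex{0} = 1
g(8) = mex{0,1} = 2
g(9) = mex{0,1} = 2
g(10) = mex{0,1} = 2
g(11) = mex{1} = 0
g(12) = mex{1,2} = 0
The P-positions (g = 0) in 0..12 are 0, 1, 2, 3, 11, 12.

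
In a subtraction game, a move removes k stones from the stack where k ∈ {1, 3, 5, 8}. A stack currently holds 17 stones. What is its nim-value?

0

Compute g(0), g(1), … for moves {1, 3, 5, 8}:
k:     0  1  2  3  4  5  6  7  8  9 10 11 12 13 14 15 16 17
g(k):  0  1  0  1  0  1  0  1  2  3  2  3  2  0  1  0  1  0
So g(17) = 0.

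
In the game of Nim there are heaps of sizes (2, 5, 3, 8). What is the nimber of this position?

12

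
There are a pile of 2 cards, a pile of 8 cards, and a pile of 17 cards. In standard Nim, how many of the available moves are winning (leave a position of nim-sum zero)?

1

Bitwise XOR of the heap sizes:
  00010  (2)
  01000  (8)
  10001  (17)
  -----
  11011  (27)
The overall nim-sum is X = 27. A pile of size p has a winning move iff p XOR X < p (reduce it to p XOR X).
  2: 2 XOR 27 = 25 ≥ 2 — no move.
  8: 8 XOR 27 = 19 ≥ 8 — no move.
  17: 17 XOR 27 = 10 < 17 — winning move (to 10).
That gives 1 winning move.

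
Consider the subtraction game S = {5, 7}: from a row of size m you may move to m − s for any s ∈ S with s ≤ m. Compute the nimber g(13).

Compute g(0), g(1), … for moves {5, 7}:
g(0) = mex{} = 0
g(1) = mex{} = 0
g(2) = mex{} = 0
g(3) = mex{} = 0
g(4) = mex{} = 0
g(5) = mex{0} = 1
g(6) = mex{0} = 1
g(7) = mex{0} = 1
g(8) = mex{0} = 1
g(9) = mex{0} = 1
g(10) = mex{0,1} = 2
g(11) = mex{0,1} = 2
g(12) = mex{1} = 0
g(13) = mex{1} = 0
So g(13) = 0.

0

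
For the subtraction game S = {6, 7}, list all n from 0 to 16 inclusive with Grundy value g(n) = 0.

0, 1, 2, 3, 4, 5, 13, 14, 15, 16

Build the Grundy sequence with g(k) = mex{g(k−s) : s ∈ {6, 7}, s ≤ k}:
k:     0  1  2  3  4  5  6  7  8  9 10 11 12 13 14 15 16
g(k):  0  0  0  0  0  0  1  1  1  1  1  1  2  0  0  0  0
The P-positions (g = 0) in 0..16 are 0, 1, 2, 3, 4, 5, 13, 14, 15, 16.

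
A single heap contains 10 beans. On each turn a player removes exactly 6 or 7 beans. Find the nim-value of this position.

Compute g(0), g(1), … for moves {6, 7}:
g(0) = mex{} = 0
g(1) = mex{} = 0
g(2) = mex{} = 0
g(3) = mex{} = 0
g(4) = mex{} = 0
g(5) = mex{} = 0
g(6) = mex{0} = 1
g(7) = mex{0} = 1
g(8) = mex{0} = 1
g(9) = mex{0} = 1
g(10) = mex{0} = 1
So g(10) = 1.

1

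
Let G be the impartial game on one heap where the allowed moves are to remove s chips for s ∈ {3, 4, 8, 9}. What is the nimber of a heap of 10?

1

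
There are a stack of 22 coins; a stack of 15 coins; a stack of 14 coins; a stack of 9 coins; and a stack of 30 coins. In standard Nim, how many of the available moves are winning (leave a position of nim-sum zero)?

Compute the nim-sum pairwise:
22 ⊕ 15 = 25
25 ⊕ 14 = 23
23 ⊕ 9 = 30
30 ⊕ 30 = 0
The nim-sum is already 0, so every move leaves a nonzero nim-sum — there are no winning moves.

0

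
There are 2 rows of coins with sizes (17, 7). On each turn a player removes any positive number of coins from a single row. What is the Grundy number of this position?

22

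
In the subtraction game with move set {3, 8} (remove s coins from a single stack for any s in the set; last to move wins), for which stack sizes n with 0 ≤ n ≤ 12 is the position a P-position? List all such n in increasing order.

0, 1, 2, 6, 7, 11, 12

Grundy values for subtraction set {3, 8}:
k:     0  1  2  3  4  5  6  7  8  9 10 11 12
g(k):  0  0  0  1  1  1  0  0  2  1  1  0  0
The P-positions (g = 0) in 0..12 are 0, 1, 2, 6, 7, 11, 12.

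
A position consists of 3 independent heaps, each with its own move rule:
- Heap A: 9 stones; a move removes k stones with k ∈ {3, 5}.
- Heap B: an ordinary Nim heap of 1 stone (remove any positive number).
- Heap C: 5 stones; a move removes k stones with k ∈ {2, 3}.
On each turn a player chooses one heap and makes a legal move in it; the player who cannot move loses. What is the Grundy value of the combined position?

Grundy values for heap A (subtraction set {3, 5}):
g(0) = mex{} = 0
g(1) = mex{} = 0
g(2) = mex{} = 0
g(3) = mex{0} = 1
g(4) = mex{0} = 1
g(5) = mex{0} = 1
g(6) = mex{0,1} = 2
g(7) = mex{0,1} = 2
g(8) = mex{1} = 0
g(9) = mex{1,2} = 0
So g(9) = 0.
Heap B is a plain Nim heap of size 1, so its Grundy value is 1.
Grundy values for heap C (subtraction set {2, 3}):
g(0) = mex{} = 0
g(1) = mex{} = 0
g(2) = mex{0} = 1
g(3) = mex{0} = 1
g(4) = mex{0,1} = 2
g(5) = mex{1} = 0
So g(5) = 0.
By the Sprague-Grundy theorem, the Grundy value of a sum of independent games is the XOR of the component values.
Combined value = 0 XOR 1 XOR 0 = 1.

1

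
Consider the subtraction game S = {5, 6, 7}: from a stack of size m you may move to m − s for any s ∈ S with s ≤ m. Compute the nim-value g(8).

Grundy values for subtraction set {5, 6, 7}:
g(0) = mex{} = 0
g(1) = mex{} = 0
g(2) = mex{} = 0
g(3) = mex{} = 0
g(4) = mex{} = 0
g(5) = mex{0} = 1
g(6) = mex{0} = 1
g(7) = mex{0} = 1
g(8) = mex{0} = 1
So g(8) = 1.

1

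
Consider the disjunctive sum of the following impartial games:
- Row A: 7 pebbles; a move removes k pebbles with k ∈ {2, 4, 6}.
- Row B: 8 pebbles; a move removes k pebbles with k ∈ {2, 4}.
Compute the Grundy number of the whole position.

2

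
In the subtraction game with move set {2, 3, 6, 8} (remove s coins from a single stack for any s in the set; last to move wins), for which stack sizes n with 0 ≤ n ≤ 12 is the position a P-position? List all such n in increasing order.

Grundy values for subtraction set {2, 3, 6, 8}:
k:     0  1  2  3  4  5  6  7  8  9 10 11 12
g(k):  0  0  1  1  2  0  3  1  2  2  0  3  1
The P-positions (g = 0) in 0..12 are 0, 1, 5, 10.

0, 1, 5, 10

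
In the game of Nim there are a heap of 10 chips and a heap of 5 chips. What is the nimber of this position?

15

Compute the nim-sum pairwise:
10 XOR 5 = 15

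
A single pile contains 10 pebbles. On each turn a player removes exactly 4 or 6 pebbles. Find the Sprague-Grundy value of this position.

0

Compute g(0), g(1), … for moves {4, 6}:
g(0) = mex{} = 0
g(1) = mex{} = 0
g(2) = mex{} = 0
g(3) = mex{} = 0
g(4) = mex{0} = 1
g(5) = mex{0} = 1
g(6) = mex{0} = 1
g(7) = mex{0} = 1
g(8) = mex{0,1} = 2
g(9) = mex{0,1} = 2
g(10) = mex{1} = 0
So g(10) = 0.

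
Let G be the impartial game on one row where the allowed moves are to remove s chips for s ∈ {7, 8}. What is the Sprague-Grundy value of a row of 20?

Build the Grundy sequence with g(k) = mex{g(k−s) : s ∈ {7, 8}, s ≤ k}:
k:     0  1  2  3  4  5  6  7  8  9 10 11 12 13 14 15 16 17 18 19 20
g(k):  0  0  0  0  0  0  0  1  1  1  1  1  1  1  2  0  0  0  0  0  0
So g(20) = 0.

0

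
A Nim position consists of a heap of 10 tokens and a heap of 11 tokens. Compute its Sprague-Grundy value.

1

Bitwise XOR of the heap sizes:
  1010  (10)
  1011  (11)
  ----
  0001  (1)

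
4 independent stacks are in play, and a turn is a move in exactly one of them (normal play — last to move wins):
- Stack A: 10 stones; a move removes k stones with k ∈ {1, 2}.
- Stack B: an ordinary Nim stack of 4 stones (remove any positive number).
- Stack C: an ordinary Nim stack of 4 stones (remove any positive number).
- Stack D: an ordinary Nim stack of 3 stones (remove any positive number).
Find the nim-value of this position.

2

For stack A, compute g(0), g(1), … with moves {1, 2}:
g(0) = mex{} = 0
g(1) = mex{0} = 1
g(2) = mex{0,1} = 2
g(3) = mex{1,2} = 0
g(4) = mex{0,2} = 1
g(5) = mex{0,1} = 2
g(6) = mex{1,2} = 0
g(7) = mex{0,2} = 1
g(8) = mex{0,1} = 2
g(9) = mex{1,2} = 0
g(10) = mex{0,2} = 1
So g(10) = 1.
Stack B is a plain Nim stack of size 4, so its Grundy value is 4.
Stack C is a plain Nim stack of size 4, so its Grundy value is 4.
Stack D is a plain Nim stack of size 3, so its Grundy value is 3.
The value of a disjunctive sum is the nim-sum of the parts.
Combined value = 1 XOR 4 XOR 4 XOR 3 = 2.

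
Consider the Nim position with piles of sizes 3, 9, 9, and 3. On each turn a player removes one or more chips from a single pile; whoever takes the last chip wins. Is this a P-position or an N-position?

P-position

Compute the nim-sum pairwise:
3 XOR 9 = 10
10 XOR 9 = 3
3 XOR 3 = 0
The nim-sum is 0, so this is a P-position: the player to move is in a losing position under optimal play.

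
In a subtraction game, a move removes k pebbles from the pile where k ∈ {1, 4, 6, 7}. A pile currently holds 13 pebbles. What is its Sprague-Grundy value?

0

Grundy values for subtraction set {1, 4, 6, 7}:
g(0) = mex{} = 0
g(1) = mex{0} = 1
g(2) = mex{1} = 0
g(3) = mex{0} = 1
g(4) = mex{0,1} = 2
g(5) = mex{1,2} = 0
g(6) = mex{0} = 1
g(7) = mex{0,1} = 2
g(8) = mex{0,1,2} = 3
g(9) = mex{0,1,3} = 2
g(10) = mex{1,2} = 0
g(11) = mex{0,2} = 1
g(12) = mex{0,1,3} = 2
g(13) = mex{1,2} = 0
So g(13) = 0.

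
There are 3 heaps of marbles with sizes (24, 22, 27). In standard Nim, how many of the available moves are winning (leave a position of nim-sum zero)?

Bitwise XOR of the heap sizes:
  11000  (24)
  10110  (22)
  11011  (27)
  -----
  10101  (21)
The overall nim-sum is X = 21. A heap of size p has a winning move iff p XOR X < p (reduce it to p XOR X).
  24: 24 XOR 21 = 13 < 24 — winning move (to 13).
  22: 22 XOR 21 = 3 < 22 — winning move (to 3).
  27: 27 XOR 21 = 14 < 27 — winning move (to 14).
That gives 3 winning moves.

3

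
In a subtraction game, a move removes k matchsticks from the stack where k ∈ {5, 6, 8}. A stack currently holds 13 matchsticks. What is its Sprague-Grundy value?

0

Build the Grundy sequence with g(k) = mex{g(k−s) : s ∈ {5, 6, 8}, s ≤ k}:
g(0) = mex{} = 0
g(1) = mex{} = 0
g(2) = mex{} = 0
g(3) = mex{} = 0
g(4) = mex{} = 0
g(5) = mex{0} = 1
g(6) = mex{0} = 1
g(7) = mex{0} = 1
g(8) = mex{0} = 1
g(9) = mex{0} = 1
g(10) = mex{0,1} = 2
g(11) = mex{0,1} = 2
g(12) = mex{0,1} = 2
g(13) = mex{1} = 0
So g(13) = 0.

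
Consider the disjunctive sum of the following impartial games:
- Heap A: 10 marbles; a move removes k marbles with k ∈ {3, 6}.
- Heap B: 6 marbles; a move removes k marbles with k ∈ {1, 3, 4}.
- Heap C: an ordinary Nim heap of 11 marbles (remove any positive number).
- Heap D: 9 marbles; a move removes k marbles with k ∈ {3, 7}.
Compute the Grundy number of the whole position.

8

For heap A, compute g(0), g(1), … with moves {3, 6}:
g(0) = mex{} = 0
g(1) = mex{} = 0
g(2) = mex{} = 0
g(3) = mex{0} = 1
g(4) = mex{0} = 1
g(5) = mex{0} = 1
g(6) = mex{0,1} = 2
g(7) = mex{0,1} = 2
g(8) = mex{0,1} = 2
g(9) = mex{1,2} = 0
g(10) = mex{1,2} = 0
So g(10) = 0.
Build the Grundy sequence for heap B with g(k) = mex{g(k−s) : s ∈ {1, 3, 4}, s ≤ k}:
k:     0  1  2  3  4  5  6
g(k):  0  1  0  1  2  3  2
So g(6) = 2.
Heap C is a plain Nim heap of size 11, so its Grundy value is 11.
Build the Grundy sequence for heap D with g(k) = mex{g(k−s) : s ∈ {3, 7}, s ≤ k}:
g(0) = mex{} = 0
g(1) = mex{} = 0
g(2) = mex{} = 0
g(3) = mex{0} = 1
g(4) = mex{0} = 1
g(5) = mex{0} = 1
g(6) = mex{1} = 0
g(7) = mex{0,1} = 2
g(8) = mex{0,1} = 2
g(9) = mex{0} = 1
So g(9) = 1.
The value of a disjunctive sum is the nim-sum of the parts.
Combined value = 0 XOR 2 XOR 11 XOR 1 = 8.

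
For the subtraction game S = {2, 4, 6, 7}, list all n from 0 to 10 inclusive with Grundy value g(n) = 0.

0, 1, 9, 10

Grundy values for subtraction set {2, 4, 6, 7}:
g(0) = mex{} = 0
g(1) = mex{} = 0
g(2) = mex{0} = 1
g(3) = mex{0} = 1
g(4) = mex{0,1} = 2
g(5) = mex{0,1} = 2
g(6) = mex{0,1,2} = 3
g(7) = mex{0,1,2} = 3
g(8) = mex{0,1,2,3} = 4
g(9) = mex{1,2,3} = 0
g(10) = mex{1,2,3,4} = 0
The P-positions (g = 0) in 0..10 are 0, 1, 9, 10.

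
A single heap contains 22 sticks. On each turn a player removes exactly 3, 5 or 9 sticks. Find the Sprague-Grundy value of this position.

Compute g(0), g(1), … for moves {3, 5, 9}:
k:     0  1  2  3  4  5  6  7  8  9 10 11 12 13 14 15 16 17 18 19 20 21 22
g(k):  0  0  0  1  1  1  2  2  0  3  3  1  0  2  0  1  0  1  0  1  0  1  0
So g(22) = 0.

0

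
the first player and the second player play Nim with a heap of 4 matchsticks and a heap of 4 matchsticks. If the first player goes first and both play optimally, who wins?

Nim-sum: 4 XOR 4 = 0.
The nim-sum is 0, so this is a P-position: the player to move is in a losing position under optimal play; the first player is about to move from it and so loses — the second player wins.

the second player wins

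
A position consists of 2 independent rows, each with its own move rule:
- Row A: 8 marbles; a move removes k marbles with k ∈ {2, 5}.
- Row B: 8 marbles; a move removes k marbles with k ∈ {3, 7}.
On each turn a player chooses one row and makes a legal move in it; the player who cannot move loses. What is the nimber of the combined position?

2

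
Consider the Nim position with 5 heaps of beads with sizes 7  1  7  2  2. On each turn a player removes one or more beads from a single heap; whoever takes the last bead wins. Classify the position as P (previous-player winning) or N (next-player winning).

Write each in binary and XOR column by column:
  111  (7)
  001  (1)
  111  (7)
  010  (2)
  010  (2)
  ---
  001  (1)
The nim-sum is 1 ≠ 0, so this is an N-position: the player to move can win.

N-position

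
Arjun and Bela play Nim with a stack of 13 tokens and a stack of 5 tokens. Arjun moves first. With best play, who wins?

Arjun wins

Compute the nim-sum pairwise:
13 ^ 5 = 8
The nim-sum is 8 ≠ 0, so this is an N-position: the player to move can win; Arjun has a winning move.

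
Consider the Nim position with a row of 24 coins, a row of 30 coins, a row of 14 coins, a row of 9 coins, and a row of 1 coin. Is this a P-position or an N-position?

P-position

Bitwise XOR of the heap sizes:
  11000  (24)
  11110  (30)
  01110  (14)
  01001  (9)
  00001  (1)
  -----
  00000  (0)
The nim-sum is 0, so this is a P-position: the player to move is in a losing position under optimal play.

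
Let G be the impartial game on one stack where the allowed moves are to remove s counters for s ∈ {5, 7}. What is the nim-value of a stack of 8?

1

Grundy values for subtraction set {5, 7}:
g(0) = mex{} = 0
g(1) = mex{} = 0
g(2) = mex{} = 0
g(3) = mex{} = 0
g(4) = mex{} = 0
g(5) = mex{0} = 1
g(6) = mex{0} = 1
g(7) = mex{0} = 1
g(8) = mex{0} = 1
So g(8) = 1.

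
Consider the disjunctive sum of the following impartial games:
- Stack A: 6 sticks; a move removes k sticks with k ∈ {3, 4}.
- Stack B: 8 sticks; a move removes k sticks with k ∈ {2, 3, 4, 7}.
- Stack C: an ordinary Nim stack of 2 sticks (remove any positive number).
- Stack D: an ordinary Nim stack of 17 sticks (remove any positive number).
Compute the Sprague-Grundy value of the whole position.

16

Grundy values for stack A (subtraction set {3, 4}):
k:     0  1  2  3  4  5  6
g(k):  0  0  0  1  1  1  2
So g(6) = 2.
Grundy values for stack B (subtraction set {2, 3, 4, 7}):
k:     0  1  2  3  4  5  6  7  8
g(k):  0  0  1  1  2  2  0  3  1
So g(8) = 1.
Stack C is a plain Nim stack of size 2, so its Grundy value is 2.
Stack D is a plain Nim stack of size 17, so its Grundy value is 17.
The value of a disjunctive sum is the nim-sum of the parts.
Combined value = 2 ⊕ 1 ⊕ 2 ⊕ 17 = 16.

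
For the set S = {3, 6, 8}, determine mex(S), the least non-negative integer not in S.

0 is not in the set, so the mex is 0.

0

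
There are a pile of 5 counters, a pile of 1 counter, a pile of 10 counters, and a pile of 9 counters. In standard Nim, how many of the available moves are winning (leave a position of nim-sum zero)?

Compute the nim-sum pairwise:
5 ⊕ 1 = 4
4 ⊕ 10 = 14
14 ⊕ 9 = 7
The overall nim-sum is X = 7. A pile of size p has a winning move iff p XOR X < p (reduce it to p XOR X).
  5: 5 XOR 7 = 2 < 5 — winning move (to 2).
  1: 1 XOR 7 = 6 ≥ 1 — no move.
  10: 10 XOR 7 = 13 ≥ 10 — no move.
  9: 9 XOR 7 = 14 ≥ 9 — no move.
That gives 1 winning move.

1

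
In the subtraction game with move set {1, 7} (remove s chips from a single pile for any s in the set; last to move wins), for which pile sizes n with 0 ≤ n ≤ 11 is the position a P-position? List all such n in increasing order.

0, 2, 4, 6, 8, 10

Build the Grundy sequence with g(k) = mex{g(k−s) : s ∈ {1, 7}, s ≤ k}:
g(0) = mex{} = 0
g(1) = mex{0} = 1
g(2) = mex{1} = 0
g(3) = mex{0} = 1
g(4) = mex{1} = 0
g(5) = mex{0} = 1
g(6) = mex{1} = 0
g(7) = mex{0} = 1
g(8) = mex{1} = 0
g(9) = mex{0} = 1
g(10) = mex{1} = 0
g(11) = mex{0} = 1
The P-positions (g = 0) in 0..11 are 0, 2, 4, 6, 8, 10.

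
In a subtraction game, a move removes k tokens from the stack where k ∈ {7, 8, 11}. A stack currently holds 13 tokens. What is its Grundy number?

1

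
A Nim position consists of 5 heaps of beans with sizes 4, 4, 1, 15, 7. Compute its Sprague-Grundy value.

Compute the nim-sum pairwise:
4 ^ 4 = 0
0 ^ 1 = 1
1 ^ 15 = 14
14 ^ 7 = 9

9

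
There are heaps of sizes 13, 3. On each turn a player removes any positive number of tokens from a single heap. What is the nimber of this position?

14

Compute the nim-sum pairwise:
13 XOR 3 = 14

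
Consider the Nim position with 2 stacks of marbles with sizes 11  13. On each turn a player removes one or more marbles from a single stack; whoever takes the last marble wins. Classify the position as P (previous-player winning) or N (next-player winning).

Bitwise XOR of the heap sizes:
  1011  (11)
  1101  (13)
  ----
  0110  (6)
The nim-sum is 6 ≠ 0, so this is an N-position: the player to move can win.

N-position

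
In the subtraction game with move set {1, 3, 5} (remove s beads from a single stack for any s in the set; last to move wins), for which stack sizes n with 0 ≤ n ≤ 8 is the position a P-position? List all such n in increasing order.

0, 2, 4, 6, 8

Build the Grundy sequence with g(k) = mex{g(k−s) : s ∈ {1, 3, 5}, s ≤ k}:
k:     0  1  2  3  4  5  6  7  8
g(k):  0  1  0  1  0  1  0  1  0
The P-positions (g = 0) in 0..8 are 0, 2, 4, 6, 8.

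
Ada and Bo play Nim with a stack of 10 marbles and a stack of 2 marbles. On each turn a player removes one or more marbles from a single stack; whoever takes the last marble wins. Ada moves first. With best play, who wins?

Ada wins

In binary:
  1010  (10)
  0010  (2)
  ----
  1000  (8)
The nim-sum is 8 ≠ 0, so this is an N-position: the player to move can win; Ada has a winning move.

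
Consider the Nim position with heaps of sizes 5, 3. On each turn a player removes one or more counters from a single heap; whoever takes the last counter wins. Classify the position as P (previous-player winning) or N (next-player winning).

Nim-sum: 5 XOR 3 = 6.
The nim-sum is 6 ≠ 0, so this is an N-position: the player to move can win.

N-position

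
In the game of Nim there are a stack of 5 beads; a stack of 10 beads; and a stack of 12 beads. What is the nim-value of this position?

3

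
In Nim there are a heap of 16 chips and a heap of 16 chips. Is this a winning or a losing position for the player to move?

Losing position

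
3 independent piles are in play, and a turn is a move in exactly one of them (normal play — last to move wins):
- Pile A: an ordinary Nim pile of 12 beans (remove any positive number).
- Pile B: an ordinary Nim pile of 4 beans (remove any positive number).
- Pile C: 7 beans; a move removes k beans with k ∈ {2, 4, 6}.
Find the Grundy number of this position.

11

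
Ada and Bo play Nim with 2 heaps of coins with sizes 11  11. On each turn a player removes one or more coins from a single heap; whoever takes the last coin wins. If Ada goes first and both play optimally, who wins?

Bo wins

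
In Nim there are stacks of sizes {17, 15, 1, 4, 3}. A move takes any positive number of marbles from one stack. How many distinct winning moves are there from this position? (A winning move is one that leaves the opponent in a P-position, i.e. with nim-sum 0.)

1

Nim-sum: 17 ⊕ 15 ⊕ 1 ⊕ 4 ⊕ 3 = 24.
The overall nim-sum is X = 24. A stack of size p has a winning move iff p XOR X < p (reduce it to p XOR X).
  17: 17 XOR 24 = 9 < 17 — winning move (to 9).
  15: 15 XOR 24 = 23 ≥ 15 — no move.
  1: 1 XOR 24 = 25 ≥ 1 — no move.
  4: 4 XOR 24 = 28 ≥ 4 — no move.
  3: 3 XOR 24 = 27 ≥ 3 — no move.
That gives 1 winning move.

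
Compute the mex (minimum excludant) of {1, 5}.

0 is not in the set, so the mex is 0.

0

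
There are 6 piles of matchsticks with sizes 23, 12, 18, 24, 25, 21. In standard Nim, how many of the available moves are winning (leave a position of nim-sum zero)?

5

In binary:
  10111  (23)
  01100  (12)
  10010  (18)
  11000  (24)
  11001  (25)
  10101  (21)
  -----
  11101  (29)
The overall nim-sum is X = 29. A pile of size p has a winning move iff p XOR X < p (reduce it to p XOR X).
  23: 23 XOR 29 = 10 < 23 — winning move (to 10).
  12: 12 XOR 29 = 17 ≥ 12 — no move.
  18: 18 XOR 29 = 15 < 18 — winning move (to 15).
  24: 24 XOR 29 = 5 < 24 — winning move (to 5).
  25: 25 XOR 29 = 4 < 25 — winning move (to 4).
  21: 21 XOR 29 = 8 < 21 — winning move (to 8).
That gives 5 winning moves.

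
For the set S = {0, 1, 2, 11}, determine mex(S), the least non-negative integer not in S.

The values 0, 1, 2 are all present; 3 is the first non-negative integer missing from the set.

3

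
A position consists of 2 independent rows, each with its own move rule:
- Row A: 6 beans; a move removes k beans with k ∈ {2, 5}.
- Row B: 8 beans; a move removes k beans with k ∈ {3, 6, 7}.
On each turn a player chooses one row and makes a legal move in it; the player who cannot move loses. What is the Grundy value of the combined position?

For row A, compute g(0), g(1), … with moves {2, 5}:
k:     0  1  2  3  4  5  6
g(k):  0  0  1  1  0  2  1
So g(6) = 1.
For row B, compute g(0), g(1), … with moves {3, 6, 7}:
k:     0  1  2  3  4  5  6  7  8
g(k):  0  0  0  1  1  1  2  2  2
So g(8) = 2.
The value of a disjunctive sum is the nim-sum of the parts.
Combined value = 1 ⊕ 2 = 3.

3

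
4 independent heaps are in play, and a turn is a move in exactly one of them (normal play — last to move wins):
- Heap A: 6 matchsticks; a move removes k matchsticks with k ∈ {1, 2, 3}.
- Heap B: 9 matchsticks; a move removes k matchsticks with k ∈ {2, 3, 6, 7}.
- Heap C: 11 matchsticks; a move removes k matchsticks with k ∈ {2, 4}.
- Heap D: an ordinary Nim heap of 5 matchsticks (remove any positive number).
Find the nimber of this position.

5

For heap A, compute g(0), g(1), … with moves {1, 2, 3}:
k:     0  1  2  3  4  5  6
g(k):  0  1  2  3  0  1  2
So g(6) = 2.
Build the Grundy sequence for heap B with g(k) = mex{g(k−s) : s ∈ {2, 3, 6, 7}, s ≤ k}:
g(0) = mex{} = 0
g(1) = mex{} = 0
g(2) = mex{0} = 1
g(3) = mex{0} = 1
g(4) = mex{0,1} = 2
g(5) = mex{1} = 0
g(6) = mex{0,1,2} = 3
g(7) = mex{0,2} = 1
g(8) = mex{0,1,3} = 2
g(9) = mex{1,3} = 0
So g(9) = 0.
Build the Grundy sequence for heap C with g(k) = mex{g(k−s) : s ∈ {2, 4}, s ≤ k}:
g(0) = mex{} = 0
g(1) = mex{} = 0
g(2) = mex{0} = 1
g(3) = mex{0} = 1
g(4) = mex{0,1} = 2
g(5) = mex{0,1} = 2
g(6) = mex{1,2} = 0
g(7) = mex{1,2} = 0
g(8) = mex{0,2} = 1
g(9) = mex{0,2} = 1
g(10) = mex{0,1} = 2
g(11) = mex{0,1} = 2
So g(11) = 2.
Heap D is a plain Nim heap of size 5, so its Grundy value is 5.
The value of a disjunctive sum is the nim-sum of the parts.
Combined value = 2 XOR 0 XOR 2 XOR 5 = 5.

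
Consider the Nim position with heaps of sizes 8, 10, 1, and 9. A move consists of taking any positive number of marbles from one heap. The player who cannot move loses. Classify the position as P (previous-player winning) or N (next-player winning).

N-position

Compute the nim-sum pairwise:
8 ^ 10 = 2
2 ^ 1 = 3
3 ^ 9 = 10
The nim-sum is 10 ≠ 0, so this is an N-position: the player to move can win.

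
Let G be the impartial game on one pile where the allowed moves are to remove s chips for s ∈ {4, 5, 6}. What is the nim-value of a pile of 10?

Grundy values for subtraction set {4, 5, 6}:
g(0) = mex{} = 0
g(1) = mex{} = 0
g(2) = mex{} = 0
g(3) = mex{} = 0
g(4) = mex{0} = 1
g(5) = mex{0} = 1
g(6) = mex{0} = 1
g(7) = mex{0} = 1
g(8) = mex{0,1} = 2
g(9) = mex{0,1} = 2
g(10) = mex{1} = 0
So g(10) = 0.

0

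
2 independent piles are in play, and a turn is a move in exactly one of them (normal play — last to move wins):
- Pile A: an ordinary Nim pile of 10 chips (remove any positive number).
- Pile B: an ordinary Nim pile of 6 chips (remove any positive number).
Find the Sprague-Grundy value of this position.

12

Pile A is a plain Nim pile of size 10, so its Grundy value is 10.
Pile B is a plain Nim pile of size 6, so its Grundy value is 6.
By the Sprague-Grundy theorem, the Grundy value of a sum of independent games is the XOR of the component values.
Combined value = 10 ⊕ 6 = 12.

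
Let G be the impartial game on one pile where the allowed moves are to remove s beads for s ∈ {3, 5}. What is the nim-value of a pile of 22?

2

Build the Grundy sequence with g(k) = mex{g(k−s) : s ∈ {3, 5}, s ≤ k}:
k:     0  1  2  3  4  5  6  7  8  9 10 11 12 13 14 15 16 17 18 19 20 21 22
g(k):  0  0  0  1  1  1  2  2  0  0  0  1  1  1  2  2  0  0  0  1  1  1  2
So g(22) = 2.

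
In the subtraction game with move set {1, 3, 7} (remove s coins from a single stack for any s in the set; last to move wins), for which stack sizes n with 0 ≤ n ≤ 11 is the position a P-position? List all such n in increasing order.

0, 2, 4, 6, 8, 10

Compute g(0), g(1), … for moves {1, 3, 7}:
k:     0  1  2  3  4  5  6  7  8  9 10 11
g(k):  0  1  0  1  0  1  0  1  0  1  0  1
The P-positions (g = 0) in 0..11 are 0, 2, 4, 6, 8, 10.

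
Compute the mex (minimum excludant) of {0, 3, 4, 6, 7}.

0 is in the set but 1 is not, so the mex is 1.

1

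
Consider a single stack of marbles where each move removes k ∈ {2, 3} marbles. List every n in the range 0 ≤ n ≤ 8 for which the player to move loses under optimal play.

0, 1, 5, 6

Build the Grundy sequence with g(k) = mex{g(k−s) : s ∈ {2, 3}, s ≤ k}:
g(0) = mex{} = 0
g(1) = mex{} = 0
g(2) = mex{0} = 1
g(3) = mex{0} = 1
g(4) = mex{0,1} = 2
g(5) = mex{1} = 0
g(6) = mex{1,2} = 0
g(7) = mex{0,2} = 1
g(8) = mex{0} = 1
The P-positions (g = 0) in 0..8 are 0, 1, 5, 6.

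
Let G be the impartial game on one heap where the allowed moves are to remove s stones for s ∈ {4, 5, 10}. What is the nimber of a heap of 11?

2

Compute g(0), g(1), … for moves {4, 5, 10}:
k:     0  1  2  3  4  5  6  7  8  9 10 11
g(k):  0  0  0  0  1  1  1  1  2  0  2  2
So g(11) = 2.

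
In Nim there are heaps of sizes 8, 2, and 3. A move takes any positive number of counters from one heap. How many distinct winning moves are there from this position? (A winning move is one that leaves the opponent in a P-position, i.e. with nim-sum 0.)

1

Nim-sum: 8 ^ 2 ^ 3 = 9.
The overall nim-sum is X = 9. A heap of size p has a winning move iff p XOR X < p (reduce it to p XOR X).
  8: 8 XOR 9 = 1 < 8 — winning move (to 1).
  2: 2 XOR 9 = 11 ≥ 2 — no move.
  3: 3 XOR 9 = 10 ≥ 3 — no move.
That gives 1 winning move.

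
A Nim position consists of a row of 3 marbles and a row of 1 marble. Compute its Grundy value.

2

Compute the nim-sum pairwise:
3 ^ 1 = 2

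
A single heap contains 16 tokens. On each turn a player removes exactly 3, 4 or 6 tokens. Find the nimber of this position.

2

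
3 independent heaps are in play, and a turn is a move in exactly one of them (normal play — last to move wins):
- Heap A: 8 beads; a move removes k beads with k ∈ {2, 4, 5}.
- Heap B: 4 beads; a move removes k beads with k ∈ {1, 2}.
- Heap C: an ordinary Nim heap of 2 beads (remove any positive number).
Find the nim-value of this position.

3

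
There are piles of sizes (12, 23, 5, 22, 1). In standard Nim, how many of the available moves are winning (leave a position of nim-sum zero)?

1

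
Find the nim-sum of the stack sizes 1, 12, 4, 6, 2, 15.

2

Compute the nim-sum pairwise:
1 XOR 12 = 13
13 XOR 4 = 9
9 XOR 6 = 15
15 XOR 2 = 13
13 XOR 15 = 2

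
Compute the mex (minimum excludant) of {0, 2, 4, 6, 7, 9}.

1

0 is in the set but 1 is not, so the mex is 1.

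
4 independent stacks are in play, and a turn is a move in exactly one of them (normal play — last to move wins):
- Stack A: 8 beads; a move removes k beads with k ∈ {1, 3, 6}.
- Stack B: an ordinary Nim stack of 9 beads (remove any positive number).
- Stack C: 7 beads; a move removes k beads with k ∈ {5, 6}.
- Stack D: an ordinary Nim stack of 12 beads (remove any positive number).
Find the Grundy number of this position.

6

Build the Grundy sequence for stack A with g(k) = mex{g(k−s) : s ∈ {1, 3, 6}, s ≤ k}:
k:     0  1  2  3  4  5  6  7  8
g(k):  0  1  0  1  0  1  2  3  2
So g(8) = 2.
Stack B is a plain Nim stack of size 9, so its Grundy value is 9.
Build the Grundy sequence for stack C with g(k) = mex{g(k−s) : s ∈ {5, 6}, s ≤ k}:
k:     0  1  2  3  4  5  6  7
g(k):  0  0  0  0  0  1  1  1
So g(7) = 1.
Stack D is a plain Nim stack of size 12, so its Grundy value is 12.
By the Sprague-Grundy theorem, the Grundy value of a sum of independent games is the XOR of the component values.
Combined value = 2 XOR 9 XOR 1 XOR 12 = 6.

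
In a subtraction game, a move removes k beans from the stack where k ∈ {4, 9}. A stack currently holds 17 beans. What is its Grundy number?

1

Compute g(0), g(1), … for moves {4, 9}:
k:     0  1  2  3  4  5  6  7  8  9 10 11 12 13 14 15 16 17
g(k):  0  0  0  0  1  1  1  1  0  2  2  2  1  0  0  0  0  1
So g(17) = 1.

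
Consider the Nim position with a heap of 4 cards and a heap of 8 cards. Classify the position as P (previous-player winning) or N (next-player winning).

N-position

Nim-sum: 4 XOR 8 = 12.
The nim-sum is 12 ≠ 0, so this is an N-position: the player to move can win.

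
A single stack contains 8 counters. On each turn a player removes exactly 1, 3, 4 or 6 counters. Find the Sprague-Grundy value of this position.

Compute g(0), g(1), … for moves {1, 3, 4, 6}:
k:     0  1  2  3  4  5  6  7  8
g(k):  0  1  0  1  2  3  2  0  1
So g(8) = 1.

1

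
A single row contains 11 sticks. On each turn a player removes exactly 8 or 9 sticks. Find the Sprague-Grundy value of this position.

1

Grundy values for subtraction set {8, 9}:
g(0) = mex{} = 0
g(1) = mex{} = 0
g(2) = mex{} = 0
g(3) = mex{} = 0
g(4) = mex{} = 0
g(5) = mex{} = 0
g(6) = mex{} = 0
g(7) = mex{} = 0
g(8) = mex{0} = 1
g(9) = mex{0} = 1
g(10) = mex{0} = 1
g(11) = mex{0} = 1
So g(11) = 1.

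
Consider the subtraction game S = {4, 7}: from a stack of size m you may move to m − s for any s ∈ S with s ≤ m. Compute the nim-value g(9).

2

Build the Grundy sequence with g(k) = mex{g(k−s) : s ∈ {4, 7}, s ≤ k}:
k:     0  1  2  3  4  5  6  7  8  9
g(k):  0  0  0  0  1  1  1  1  2  2
So g(9) = 2.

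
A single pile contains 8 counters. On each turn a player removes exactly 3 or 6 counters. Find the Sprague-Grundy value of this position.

Build the Grundy sequence with g(k) = mex{g(k−s) : s ∈ {3, 6}, s ≤ k}:
g(0) = mex{} = 0
g(1) = mex{} = 0
g(2) = mex{} = 0
g(3) = mex{0} = 1
g(4) = mex{0} = 1
g(5) = mex{0} = 1
g(6) = mex{0,1} = 2
g(7) = mex{0,1} = 2
g(8) = mex{0,1} = 2
So g(8) = 2.

2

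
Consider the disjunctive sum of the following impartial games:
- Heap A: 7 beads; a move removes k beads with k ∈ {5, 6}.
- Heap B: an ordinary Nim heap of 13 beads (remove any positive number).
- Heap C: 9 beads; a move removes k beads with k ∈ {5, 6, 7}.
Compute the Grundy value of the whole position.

13

Grundy values for heap A (subtraction set {5, 6}):
k:     0  1  2  3  4  5  6  7
g(k):  0  0  0  0  0  1  1  1
So g(7) = 1.
Heap B is a plain Nim heap of size 13, so its Grundy value is 13.
Build the Grundy sequence for heap C with g(k) = mex{g(k−s) : s ∈ {5, 6, 7}, s ≤ k}:
k:     0  1  2  3  4  5  6  7  8  9
g(k):  0  0  0  0  0  1  1  1  1  1
So g(9) = 1.
The value of a disjunctive sum is the nim-sum of the parts.
Combined value = 1 ⊕ 13 ⊕ 1 = 13.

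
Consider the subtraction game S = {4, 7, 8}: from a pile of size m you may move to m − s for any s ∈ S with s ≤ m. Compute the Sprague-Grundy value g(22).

Build the Grundy sequence with g(k) = mex{g(k−s) : s ∈ {4, 7, 8}, s ≤ k}:
k:     0  1  2  3  4  5  6  7  8  9 10 11 12 13 14 15 16 17 18 19 20 21 22
g(k):  0  0  0  0  1  1  1  1  2  2  2  2  0  0  0  0  1  1  1  1  2  2  2
So g(22) = 2.

2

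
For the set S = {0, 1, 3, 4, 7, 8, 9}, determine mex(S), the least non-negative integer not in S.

The values 0, 1 are all present; 2 is the first non-negative integer missing from the set.

2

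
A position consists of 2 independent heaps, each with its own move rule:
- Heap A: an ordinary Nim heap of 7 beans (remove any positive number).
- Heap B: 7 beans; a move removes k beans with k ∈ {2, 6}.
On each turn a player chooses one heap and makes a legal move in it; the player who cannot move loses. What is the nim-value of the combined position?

6

Heap A is a plain Nim heap of size 7, so its Grundy value is 7.
Grundy values for heap B (subtraction set {2, 6}):
g(0) = mex{} = 0
g(1) = mex{} = 0
g(2) = mex{0} = 1
g(3) = mex{0} = 1
g(4) = mex{1} = 0
g(5) = mex{1} = 0
g(6) = mex{0} = 1
g(7) = mex{0} = 1
So g(7) = 1.
The value of a disjunctive sum is the nim-sum of the parts.
Combined value = 7 XOR 1 = 6.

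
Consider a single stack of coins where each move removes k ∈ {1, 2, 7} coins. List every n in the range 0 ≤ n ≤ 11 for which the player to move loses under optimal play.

Grundy values for subtraction set {1, 2, 7}:
g(0) = mex{} = 0
g(1) = mex{0} = 1
g(2) = mex{0,1} = 2
g(3) = mex{1,2} = 0
g(4) = mex{0,2} = 1
g(5) = mex{0,1} = 2
g(6) = mex{1,2} = 0
g(7) = mex{0,2} = 1
g(8) = mex{0,1} = 2
g(9) = mex{1,2} = 0
g(10) = mex{0,2} = 1
g(11) = mex{0,1} = 2
The P-positions (g = 0) in 0..11 are 0, 3, 6, 9.

0, 3, 6, 9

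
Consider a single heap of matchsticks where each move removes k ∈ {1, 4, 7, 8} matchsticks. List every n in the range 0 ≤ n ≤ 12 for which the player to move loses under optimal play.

0, 2, 5, 11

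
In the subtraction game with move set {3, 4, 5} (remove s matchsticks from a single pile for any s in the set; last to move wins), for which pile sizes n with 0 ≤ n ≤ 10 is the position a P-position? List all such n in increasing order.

0, 1, 2, 8, 9, 10

Grundy values for subtraction set {3, 4, 5}:
g(0) = mex{} = 0
g(1) = mex{} = 0
g(2) = mex{} = 0
g(3) = mex{0} = 1
g(4) = mex{0} = 1
g(5) = mex{0} = 1
g(6) = mex{0,1} = 2
g(7) = mex{0,1} = 2
g(8) = mex{1} = 0
g(9) = mex{1,2} = 0
g(10) = mex{1,2} = 0
The P-positions (g = 0) in 0..10 are 0, 1, 2, 8, 9, 10.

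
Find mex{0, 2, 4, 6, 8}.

1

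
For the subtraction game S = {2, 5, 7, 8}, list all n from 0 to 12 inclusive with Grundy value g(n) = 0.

0, 1, 4, 10

Grundy values for subtraction set {2, 5, 7, 8}:
g(0) = mex{} = 0
g(1) = mex{} = 0
g(2) = mex{0} = 1
g(3) = mex{0} = 1
g(4) = mex{1} = 0
g(5) = mex{0,1} = 2
g(6) = mex{0} = 1
g(7) = mex{0,1,2} = 3
g(8) = mex{0,1} = 2
g(9) = mex{0,1,3} = 2
g(10) = mex{1,2} = 0
g(11) = mex{0,1,2} = 3
g(12) = mex{0,2,3} = 1
The P-positions (g = 0) in 0..12 are 0, 1, 4, 10.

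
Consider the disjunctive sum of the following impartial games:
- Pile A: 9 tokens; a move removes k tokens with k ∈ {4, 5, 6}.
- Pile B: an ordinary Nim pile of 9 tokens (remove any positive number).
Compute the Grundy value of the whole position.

11

For pile A, compute g(0), g(1), … with moves {4, 5, 6}:
k:     0  1  2  3  4  5  6  7  8  9
g(k):  0  0  0  0  1  1  1  1  2  2
So g(9) = 2.
Pile B is a plain Nim pile of size 9, so its Grundy value is 9.
By the Sprague-Grundy theorem, the Grundy value of a sum of independent games is the XOR of the component values.
Combined value = 2 ⊕ 9 = 11.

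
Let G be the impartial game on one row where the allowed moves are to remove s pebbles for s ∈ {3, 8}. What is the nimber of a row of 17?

Grundy values for subtraction set {3, 8}:
k:     0  1  2  3  4  5  6  7  8  9 10 11 12 13 14 15 16 17
g(k):  0  0  0  1  1  1  0  0  2  1  1  0  0  0  1  1  1  0
So g(17) = 0.

0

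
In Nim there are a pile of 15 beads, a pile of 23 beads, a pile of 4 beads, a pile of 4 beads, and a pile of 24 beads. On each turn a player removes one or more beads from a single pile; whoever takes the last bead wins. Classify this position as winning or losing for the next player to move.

Losing position

Compute the nim-sum pairwise:
15 ⊕ 23 = 24
24 ⊕ 4 = 28
28 ⊕ 4 = 24
24 ⊕ 24 = 0
The nim-sum is 0, so this is a P-position: the player to move is in a losing position under optimal play.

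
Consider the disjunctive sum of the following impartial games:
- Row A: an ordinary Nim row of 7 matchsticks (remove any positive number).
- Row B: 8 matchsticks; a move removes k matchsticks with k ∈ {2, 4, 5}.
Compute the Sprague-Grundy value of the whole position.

7

Row A is a plain Nim row of size 7, so its Grundy value is 7.
For row B, compute g(0), g(1), … with moves {2, 4, 5}:
g(0) = mex{} = 0
g(1) = mex{} = 0
g(2) = mex{0} = 1
g(3) = mex{0} = 1
g(4) = mex{0,1} = 2
g(5) = mex{0,1} = 2
g(6) = mex{0,1,2} = 3
g(7) = mex{1,2} = 0
g(8) = mex{1,2,3} = 0
So g(8) = 0.
By the Sprague-Grundy theorem, the Grundy value of a sum of independent games is the XOR of the component values.
Combined value = 7 XOR 0 = 7.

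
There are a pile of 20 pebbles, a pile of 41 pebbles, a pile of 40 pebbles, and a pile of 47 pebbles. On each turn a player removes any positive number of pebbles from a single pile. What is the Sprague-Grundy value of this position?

Nim-sum: 20 ⊕ 41 ⊕ 40 ⊕ 47 = 58.

58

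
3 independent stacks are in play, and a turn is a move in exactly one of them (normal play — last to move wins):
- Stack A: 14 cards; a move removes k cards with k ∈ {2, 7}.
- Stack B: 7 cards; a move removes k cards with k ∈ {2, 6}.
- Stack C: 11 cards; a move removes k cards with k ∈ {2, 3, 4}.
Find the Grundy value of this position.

3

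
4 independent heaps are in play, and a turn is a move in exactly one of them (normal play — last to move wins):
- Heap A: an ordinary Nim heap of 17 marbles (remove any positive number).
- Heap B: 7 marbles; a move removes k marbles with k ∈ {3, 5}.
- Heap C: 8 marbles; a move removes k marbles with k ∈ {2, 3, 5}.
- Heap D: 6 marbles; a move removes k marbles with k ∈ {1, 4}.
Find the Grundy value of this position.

Heap A is a plain Nim heap of size 17, so its Grundy value is 17.
Grundy values for heap B (subtraction set {3, 5}):
k:     0  1  2  3  4  5  6  7
g(k):  0  0  0  1  1  1  2  2
So g(7) = 2.
For heap C, compute g(0), g(1), … with moves {2, 3, 5}:
g(0) = mex{} = 0
g(1) = mex{} = 0
g(2) = mex{0} = 1
g(3) = mex{0} = 1
g(4) = mex{0,1} = 2
g(5) = mex{0,1} = 2
g(6) = mex{0,1,2} = 3
g(7) = mex{1,2} = 0
g(8) = mex{1,2,3} = 0
So g(8) = 0.
Grundy values for heap D (subtraction set {1, 4}):
k:     0  1  2  3  4  5  6
g(k):  0  1  0  1  2  0  1
So g(6) = 1.
The value of a disjunctive sum is the nim-sum of the parts.
Combined value = 17 XOR 2 XOR 0 XOR 1 = 18.

18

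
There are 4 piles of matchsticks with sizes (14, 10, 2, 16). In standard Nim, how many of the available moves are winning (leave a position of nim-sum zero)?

Compute the nim-sum pairwise:
14 ^ 10 = 4
4 ^ 2 = 6
6 ^ 16 = 22
The overall nim-sum is X = 22. A pile of size p has a winning move iff p XOR X < p (reduce it to p XOR X).
  14: 14 XOR 22 = 24 ≥ 14 — no move.
  10: 10 XOR 22 = 28 ≥ 10 — no move.
  2: 2 XOR 22 = 20 ≥ 2 — no move.
  16: 16 XOR 22 = 6 < 16 — winning move (to 6).
That gives 1 winning move.

1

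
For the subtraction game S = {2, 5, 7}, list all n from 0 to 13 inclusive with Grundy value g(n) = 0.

Build the Grundy sequence with g(k) = mex{g(k−s) : s ∈ {2, 5, 7}, s ≤ k}:
k:     0  1  2  3  4  5  6  7  8  9 10 11 12 13
g(k):  0  0  1  1  0  2  1  3  2  2  0  3  1  0
The P-positions (g = 0) in 0..13 are 0, 1, 4, 10, 13.

0, 1, 4, 10, 13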